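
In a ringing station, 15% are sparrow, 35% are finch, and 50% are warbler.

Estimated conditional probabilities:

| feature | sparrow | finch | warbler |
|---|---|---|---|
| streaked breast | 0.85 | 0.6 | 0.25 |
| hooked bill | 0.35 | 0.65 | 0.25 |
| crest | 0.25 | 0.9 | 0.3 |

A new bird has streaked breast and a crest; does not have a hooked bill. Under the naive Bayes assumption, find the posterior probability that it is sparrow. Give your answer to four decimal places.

sparrow: 0.15 × 0.85 × (1−0.35) × 0.25 = 0.02071875
finch: 0.35 × 0.6 × (1−0.65) × 0.9 = 0.06615
warbler: 0.5 × 0.25 × (1−0.25) × 0.3 = 0.028125
P(sparrow | x) = 0.02071875 / 0.11499375 ≈ 0.1802

0.1802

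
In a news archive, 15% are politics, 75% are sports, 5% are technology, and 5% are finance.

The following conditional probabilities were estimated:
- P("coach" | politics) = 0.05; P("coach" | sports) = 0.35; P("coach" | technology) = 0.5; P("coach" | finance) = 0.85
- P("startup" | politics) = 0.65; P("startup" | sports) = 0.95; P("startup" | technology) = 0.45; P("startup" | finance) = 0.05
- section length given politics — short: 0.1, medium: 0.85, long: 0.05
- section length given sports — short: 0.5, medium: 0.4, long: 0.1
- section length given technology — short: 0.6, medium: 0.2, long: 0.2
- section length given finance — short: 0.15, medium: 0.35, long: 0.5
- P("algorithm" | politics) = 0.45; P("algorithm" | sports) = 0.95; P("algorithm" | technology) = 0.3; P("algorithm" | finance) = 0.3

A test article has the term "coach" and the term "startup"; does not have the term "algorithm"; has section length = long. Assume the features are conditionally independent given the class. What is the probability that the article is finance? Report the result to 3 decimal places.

politics: 0.15 × 0.05 × 0.65 × 0.05 × (1−0.45) = 0.0001340625
sports: 0.75 × 0.35 × 0.95 × 0.1 × (1−0.95) = 0.001246875
technology: 0.05 × 0.5 × 0.45 × 0.2 × (1−0.3) = 0.001575
finance: 0.05 × 0.85 × 0.05 × 0.5 × (1−0.3) = 0.00074375
P(finance | x) = 0.00074375 / 0.0036996875 ≈ 0.201

0.201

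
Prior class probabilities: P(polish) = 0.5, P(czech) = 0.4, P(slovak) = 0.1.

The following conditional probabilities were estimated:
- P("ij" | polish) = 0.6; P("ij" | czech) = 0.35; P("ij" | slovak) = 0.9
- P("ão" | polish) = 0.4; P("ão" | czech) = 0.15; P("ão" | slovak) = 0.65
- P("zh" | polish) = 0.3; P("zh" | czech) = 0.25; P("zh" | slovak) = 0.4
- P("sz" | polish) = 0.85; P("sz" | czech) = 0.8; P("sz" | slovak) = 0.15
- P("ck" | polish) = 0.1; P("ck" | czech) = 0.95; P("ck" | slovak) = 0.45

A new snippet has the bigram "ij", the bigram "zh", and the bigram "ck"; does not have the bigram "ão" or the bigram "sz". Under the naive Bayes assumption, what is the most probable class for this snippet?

czech

polish: 0.5 × 0.6 × (1−0.4) × 0.3 × (1−0.85) × 0.1 = 0.00081
czech: 0.4 × 0.35 × (1−0.15) × 0.25 × (1−0.8) × 0.95 = 0.0056525
slovak: 0.1 × 0.9 × (1−0.65) × 0.4 × (1−0.15) × 0.45 = 0.0048195
Highest score → czech.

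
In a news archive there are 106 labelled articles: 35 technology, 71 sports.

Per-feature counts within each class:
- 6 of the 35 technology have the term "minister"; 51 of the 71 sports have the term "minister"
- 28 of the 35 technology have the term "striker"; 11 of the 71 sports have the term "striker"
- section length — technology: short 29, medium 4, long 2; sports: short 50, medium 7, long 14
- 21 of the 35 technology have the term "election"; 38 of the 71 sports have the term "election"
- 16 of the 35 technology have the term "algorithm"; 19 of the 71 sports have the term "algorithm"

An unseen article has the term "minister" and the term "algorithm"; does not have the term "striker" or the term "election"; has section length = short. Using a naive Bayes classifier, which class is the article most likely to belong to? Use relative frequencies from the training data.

technology: (35/106) × (6/35) × (7/35) × (29/35) × (14/35) × (16/35) ≈ 0.00171521
sports: (71/106) × (51/71) × (60/71) × (50/71) × (33/71) × (19/71) ≈ 0.0356139
Highest score → sports.

sports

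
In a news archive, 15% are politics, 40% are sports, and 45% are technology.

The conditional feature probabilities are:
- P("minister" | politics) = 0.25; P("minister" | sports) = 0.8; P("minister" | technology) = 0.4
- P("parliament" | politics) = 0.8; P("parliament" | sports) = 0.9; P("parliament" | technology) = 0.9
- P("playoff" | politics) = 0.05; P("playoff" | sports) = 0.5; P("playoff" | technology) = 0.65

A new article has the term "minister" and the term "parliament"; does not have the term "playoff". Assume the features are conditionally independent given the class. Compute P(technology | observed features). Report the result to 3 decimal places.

0.247

politics: 0.15 × 0.25 × 0.8 × (1−0.05) = 0.0285
sports: 0.4 × 0.8 × 0.9 × (1−0.5) = 0.144
technology: 0.45 × 0.4 × 0.9 × (1−0.65) = 0.0567
P(technology | x) = 0.0567 / 0.2292 ≈ 0.247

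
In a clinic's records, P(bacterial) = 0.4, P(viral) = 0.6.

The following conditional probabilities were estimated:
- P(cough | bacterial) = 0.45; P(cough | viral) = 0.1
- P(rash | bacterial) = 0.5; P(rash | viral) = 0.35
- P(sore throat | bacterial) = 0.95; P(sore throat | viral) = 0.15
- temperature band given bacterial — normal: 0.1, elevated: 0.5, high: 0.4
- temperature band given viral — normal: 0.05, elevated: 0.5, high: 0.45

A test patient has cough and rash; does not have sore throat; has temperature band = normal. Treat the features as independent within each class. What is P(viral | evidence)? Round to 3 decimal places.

bacterial: 0.4 × 0.45 × 0.5 × (1−0.95) × 0.1 = 0.00045
viral: 0.6 × 0.1 × 0.35 × (1−0.15) × 0.05 = 0.0008925
P(viral | x) = 0.0008925 / 0.0013425 ≈ 0.665

0.665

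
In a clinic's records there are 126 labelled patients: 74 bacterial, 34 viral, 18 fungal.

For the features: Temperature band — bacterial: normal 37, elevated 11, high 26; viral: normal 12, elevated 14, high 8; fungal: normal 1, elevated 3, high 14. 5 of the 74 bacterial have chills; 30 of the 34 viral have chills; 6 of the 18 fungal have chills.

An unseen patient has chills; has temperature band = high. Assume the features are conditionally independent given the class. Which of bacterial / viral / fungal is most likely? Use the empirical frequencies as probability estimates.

viral

bacterial: (74/126) × (26/74) × (5/74) ≈ 0.0139425
viral: (34/126) × (8/34) × (30/34) ≈ 0.0560224
fungal: (18/126) × (14/18) × (6/18) ≈ 0.037037
Highest score → viral.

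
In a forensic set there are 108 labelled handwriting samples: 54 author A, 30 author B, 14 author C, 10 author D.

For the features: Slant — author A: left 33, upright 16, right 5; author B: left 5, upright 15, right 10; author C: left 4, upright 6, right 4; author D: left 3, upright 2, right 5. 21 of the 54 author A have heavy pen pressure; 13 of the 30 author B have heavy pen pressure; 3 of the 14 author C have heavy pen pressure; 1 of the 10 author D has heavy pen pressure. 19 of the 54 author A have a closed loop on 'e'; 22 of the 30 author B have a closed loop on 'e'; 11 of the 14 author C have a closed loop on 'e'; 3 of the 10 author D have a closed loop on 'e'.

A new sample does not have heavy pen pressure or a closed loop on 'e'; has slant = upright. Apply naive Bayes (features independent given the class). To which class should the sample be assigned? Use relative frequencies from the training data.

author A: (54/108) × (16/54) × (33/54) × (35/54) ≈ 0.0586801
author B: (30/108) × (15/30) × (17/30) × (8/30) ≈ 0.0209877
author C: (14/108) × (6/14) × (11/14) × (3/14) ≈ 0.00935374
author D: (10/108) × (2/10) × (9/10) × (7/10) ≈ 0.0116667
Highest score → author A.

author A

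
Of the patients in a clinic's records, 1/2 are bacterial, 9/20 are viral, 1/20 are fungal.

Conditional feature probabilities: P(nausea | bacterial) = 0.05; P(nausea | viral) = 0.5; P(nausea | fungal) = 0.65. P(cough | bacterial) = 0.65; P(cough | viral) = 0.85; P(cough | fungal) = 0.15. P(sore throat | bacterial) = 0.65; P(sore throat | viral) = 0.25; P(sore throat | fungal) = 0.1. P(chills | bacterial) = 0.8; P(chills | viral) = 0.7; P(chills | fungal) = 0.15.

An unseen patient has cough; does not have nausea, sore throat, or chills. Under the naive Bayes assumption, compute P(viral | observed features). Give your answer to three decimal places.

bacterial: 0.5 × (1−0.05) × 0.65 × (1−0.65) × (1−0.8) = 0.0216125
viral: 0.45 × (1−0.5) × 0.85 × (1−0.25) × (1−0.7) = 0.04303125
fungal: 0.05 × (1−0.65) × 0.15 × (1−0.1) × (1−0.15) = 0.002008125
P(viral | x) = 0.04303125 / 0.066651875 ≈ 0.646

0.646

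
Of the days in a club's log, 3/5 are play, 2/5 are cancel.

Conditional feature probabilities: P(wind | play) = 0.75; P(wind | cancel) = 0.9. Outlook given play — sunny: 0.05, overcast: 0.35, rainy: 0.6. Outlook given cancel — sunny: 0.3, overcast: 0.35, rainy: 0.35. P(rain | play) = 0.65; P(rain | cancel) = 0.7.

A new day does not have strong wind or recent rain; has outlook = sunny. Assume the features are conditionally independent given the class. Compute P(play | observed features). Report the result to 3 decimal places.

play: 0.6 × (1−0.75) × 0.05 × (1−0.65) = 0.002625
cancel: 0.4 × (1−0.9) × 0.3 × (1−0.7) = 0.0036
P(play | x) = 0.002625 / 0.006225 ≈ 0.422

0.422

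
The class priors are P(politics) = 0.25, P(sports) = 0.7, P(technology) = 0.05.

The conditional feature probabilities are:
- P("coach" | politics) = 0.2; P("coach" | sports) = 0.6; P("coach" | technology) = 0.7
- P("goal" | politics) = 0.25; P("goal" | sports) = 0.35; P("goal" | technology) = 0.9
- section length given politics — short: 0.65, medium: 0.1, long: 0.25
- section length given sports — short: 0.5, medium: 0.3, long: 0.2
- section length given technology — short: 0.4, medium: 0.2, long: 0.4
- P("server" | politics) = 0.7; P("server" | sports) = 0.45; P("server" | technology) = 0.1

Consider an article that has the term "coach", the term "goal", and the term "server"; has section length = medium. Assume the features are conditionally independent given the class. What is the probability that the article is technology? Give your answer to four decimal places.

politics: 0.25 × 0.2 × 0.25 × 0.1 × 0.7 = 0.000875
sports: 0.7 × 0.6 × 0.35 × 0.3 × 0.45 = 0.019845
technology: 0.05 × 0.7 × 0.9 × 0.2 × 0.1 = 0.00063
P(technology | x) = 0.00063 / 0.02135 ≈ 0.0295

0.0295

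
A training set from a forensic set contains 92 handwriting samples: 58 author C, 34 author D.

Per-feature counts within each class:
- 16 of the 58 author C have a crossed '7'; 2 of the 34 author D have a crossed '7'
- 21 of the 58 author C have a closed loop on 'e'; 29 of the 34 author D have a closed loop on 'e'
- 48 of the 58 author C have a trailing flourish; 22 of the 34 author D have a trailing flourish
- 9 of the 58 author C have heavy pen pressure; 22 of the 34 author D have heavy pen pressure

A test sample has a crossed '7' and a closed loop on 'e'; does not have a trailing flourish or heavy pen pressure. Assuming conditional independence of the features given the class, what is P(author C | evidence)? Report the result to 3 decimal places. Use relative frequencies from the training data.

author C: (58/92) × (16/58) × (21/58) × (10/58) × (49/58) ≈ 0.00917199
author D: (34/92) × (2/34) × (29/34) × (12/34) × (12/34) ≈ 0.00230975
P(author C | x) = 0.00917199 / 0.01148174 ≈ 0.799

0.799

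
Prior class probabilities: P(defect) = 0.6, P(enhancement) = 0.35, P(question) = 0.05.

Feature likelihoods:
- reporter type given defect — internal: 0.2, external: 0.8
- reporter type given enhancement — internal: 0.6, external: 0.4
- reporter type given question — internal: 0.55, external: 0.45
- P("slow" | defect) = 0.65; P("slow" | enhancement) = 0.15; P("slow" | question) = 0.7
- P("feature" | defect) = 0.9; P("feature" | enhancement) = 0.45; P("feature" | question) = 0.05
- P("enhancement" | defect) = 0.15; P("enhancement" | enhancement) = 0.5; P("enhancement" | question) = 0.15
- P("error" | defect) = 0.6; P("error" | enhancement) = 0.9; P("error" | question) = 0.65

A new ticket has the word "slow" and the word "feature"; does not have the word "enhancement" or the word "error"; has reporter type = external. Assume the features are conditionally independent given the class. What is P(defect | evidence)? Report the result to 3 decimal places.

0.993

defect: 0.6 × 0.8 × 0.65 × 0.9 × (1−0.15) × (1−0.6) = 0.095472
enhancement: 0.35 × 0.4 × 0.15 × 0.45 × (1−0.5) × (1−0.9) = 0.0004725
question: 0.05 × 0.45 × 0.7 × 0.05 × (1−0.15) × (1−0.65) = 0.00023428125
P(defect | x) = 0.095472 / 0.09617878125 ≈ 0.993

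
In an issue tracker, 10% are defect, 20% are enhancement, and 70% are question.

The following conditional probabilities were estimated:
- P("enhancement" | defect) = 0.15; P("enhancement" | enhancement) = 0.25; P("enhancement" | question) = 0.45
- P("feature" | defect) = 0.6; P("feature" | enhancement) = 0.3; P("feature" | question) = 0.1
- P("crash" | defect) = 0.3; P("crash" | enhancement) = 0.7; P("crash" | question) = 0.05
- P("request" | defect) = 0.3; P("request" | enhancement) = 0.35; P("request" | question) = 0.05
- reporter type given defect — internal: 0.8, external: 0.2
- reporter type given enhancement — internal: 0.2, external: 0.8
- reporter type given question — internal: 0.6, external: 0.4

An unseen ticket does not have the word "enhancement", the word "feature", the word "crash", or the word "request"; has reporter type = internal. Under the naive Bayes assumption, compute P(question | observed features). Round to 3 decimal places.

defect: 0.1 × (1−0.15) × (1−0.6) × (1−0.3) × (1−0.3) × 0.8 = 0.013328
enhancement: 0.2 × (1−0.25) × (1−0.3) × (1−0.7) × (1−0.35) × 0.2 = 0.004095
question: 0.7 × (1−0.45) × (1−0.1) × (1−0.05) × (1−0.05) × 0.6 = 0.18762975
P(question | x) = 0.18762975 / 0.20505275 ≈ 0.915

0.915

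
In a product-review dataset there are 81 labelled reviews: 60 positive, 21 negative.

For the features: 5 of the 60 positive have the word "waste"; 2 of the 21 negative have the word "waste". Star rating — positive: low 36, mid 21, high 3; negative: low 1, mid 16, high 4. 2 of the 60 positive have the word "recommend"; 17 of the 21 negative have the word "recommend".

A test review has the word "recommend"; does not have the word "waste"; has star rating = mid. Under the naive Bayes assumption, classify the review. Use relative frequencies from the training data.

positive: (60/81) × (55/60) × (21/60) × (2/60) ≈ 0.00792181
negative: (21/81) × (19/21) × (16/21) × (17/21) ≈ 0.144677
Highest score → negative.

negative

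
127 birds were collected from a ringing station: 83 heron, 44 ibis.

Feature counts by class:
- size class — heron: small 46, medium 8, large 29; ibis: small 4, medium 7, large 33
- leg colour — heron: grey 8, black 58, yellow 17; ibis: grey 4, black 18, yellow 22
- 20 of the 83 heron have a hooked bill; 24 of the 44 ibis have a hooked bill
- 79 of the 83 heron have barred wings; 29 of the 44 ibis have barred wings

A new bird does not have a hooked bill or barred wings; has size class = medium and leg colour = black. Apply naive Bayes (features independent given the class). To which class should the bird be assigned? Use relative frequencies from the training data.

ibis

heron: (83/127) × (8/83) × (58/83) × (63/83) × (4/83) ≈ 0.0016102
ibis: (44/127) × (7/44) × (18/44) × (20/44) × (15/44) ≈ 0.00349406
Highest score → ibis.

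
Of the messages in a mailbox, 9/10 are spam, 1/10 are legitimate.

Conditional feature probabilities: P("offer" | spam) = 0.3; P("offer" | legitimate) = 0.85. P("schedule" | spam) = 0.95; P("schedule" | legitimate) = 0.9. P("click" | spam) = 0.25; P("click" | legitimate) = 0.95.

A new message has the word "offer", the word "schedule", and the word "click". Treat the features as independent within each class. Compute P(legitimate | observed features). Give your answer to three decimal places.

0.531

spam: 0.9 × 0.3 × 0.95 × 0.25 = 0.064125
legitimate: 0.1 × 0.85 × 0.9 × 0.95 = 0.072675
P(legitimate | x) = 0.072675 / 0.1368 ≈ 0.531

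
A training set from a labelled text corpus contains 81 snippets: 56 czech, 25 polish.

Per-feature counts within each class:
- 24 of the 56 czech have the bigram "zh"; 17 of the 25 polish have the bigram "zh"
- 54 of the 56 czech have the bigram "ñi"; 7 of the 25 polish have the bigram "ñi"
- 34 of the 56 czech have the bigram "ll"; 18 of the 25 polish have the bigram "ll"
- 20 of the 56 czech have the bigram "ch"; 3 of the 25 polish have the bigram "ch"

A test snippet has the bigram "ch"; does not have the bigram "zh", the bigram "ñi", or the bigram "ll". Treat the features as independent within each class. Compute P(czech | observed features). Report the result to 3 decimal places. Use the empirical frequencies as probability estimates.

czech: (56/81) × (32/56) × (2/56) × (22/56) × (20/56) ≈ 0.00197963
polish: (25/81) × (8/25) × (18/25) × (7/25) × (3/25) ≈ 0.00238933
P(czech | x) = 0.00197963 / 0.00436896 ≈ 0.453

0.453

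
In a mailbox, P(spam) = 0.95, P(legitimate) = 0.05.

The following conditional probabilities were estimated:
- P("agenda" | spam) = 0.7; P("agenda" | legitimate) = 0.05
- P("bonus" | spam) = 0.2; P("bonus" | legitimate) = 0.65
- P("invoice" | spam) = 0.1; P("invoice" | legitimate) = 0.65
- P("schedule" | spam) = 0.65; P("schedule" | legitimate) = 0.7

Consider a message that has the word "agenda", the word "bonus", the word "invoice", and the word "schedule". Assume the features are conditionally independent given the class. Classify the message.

spam: 0.95 × 0.7 × 0.2 × 0.1 × 0.65 = 0.008645
legitimate: 0.05 × 0.05 × 0.65 × 0.65 × 0.7 = 0.000739375
Highest score → spam.

spam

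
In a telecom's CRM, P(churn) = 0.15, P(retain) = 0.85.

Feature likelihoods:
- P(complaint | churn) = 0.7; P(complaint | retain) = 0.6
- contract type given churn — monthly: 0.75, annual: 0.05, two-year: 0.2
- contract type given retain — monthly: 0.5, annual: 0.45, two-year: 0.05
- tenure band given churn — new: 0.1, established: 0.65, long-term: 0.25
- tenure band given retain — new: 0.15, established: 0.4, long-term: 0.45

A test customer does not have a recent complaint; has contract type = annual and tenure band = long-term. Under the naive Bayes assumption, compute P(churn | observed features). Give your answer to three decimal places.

0.008

churn: 0.15 × (1−0.7) × 0.05 × 0.25 = 0.0005625
retain: 0.85 × (1−0.6) × 0.45 × 0.45 = 0.06885
P(churn | x) = 0.0005625 / 0.0694125 ≈ 0.008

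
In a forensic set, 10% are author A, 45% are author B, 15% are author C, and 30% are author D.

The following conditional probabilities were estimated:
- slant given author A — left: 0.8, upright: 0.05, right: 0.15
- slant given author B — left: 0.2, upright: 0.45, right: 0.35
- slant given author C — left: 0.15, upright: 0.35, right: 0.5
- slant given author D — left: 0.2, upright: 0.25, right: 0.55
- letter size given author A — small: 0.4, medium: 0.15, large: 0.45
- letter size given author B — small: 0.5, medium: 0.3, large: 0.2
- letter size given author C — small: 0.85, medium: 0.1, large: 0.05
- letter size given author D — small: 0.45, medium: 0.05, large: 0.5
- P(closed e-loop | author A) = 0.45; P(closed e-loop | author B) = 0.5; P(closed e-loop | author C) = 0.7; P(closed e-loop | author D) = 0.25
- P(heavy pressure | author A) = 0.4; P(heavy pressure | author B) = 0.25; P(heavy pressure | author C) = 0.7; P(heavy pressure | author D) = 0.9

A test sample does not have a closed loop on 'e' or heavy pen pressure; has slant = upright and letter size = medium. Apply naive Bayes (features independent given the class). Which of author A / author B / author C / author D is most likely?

author B

author A: 0.1 × 0.05 × 0.15 × (1−0.45) × (1−0.4) = 0.0002475
author B: 0.45 × 0.45 × 0.3 × (1−0.5) × (1−0.25) = 0.02278125
author C: 0.15 × 0.35 × 0.1 × (1−0.7) × (1−0.7) = 0.0004725
author D: 0.3 × 0.25 × 0.05 × (1−0.25) × (1−0.9) = 0.00028125
Highest score → author B.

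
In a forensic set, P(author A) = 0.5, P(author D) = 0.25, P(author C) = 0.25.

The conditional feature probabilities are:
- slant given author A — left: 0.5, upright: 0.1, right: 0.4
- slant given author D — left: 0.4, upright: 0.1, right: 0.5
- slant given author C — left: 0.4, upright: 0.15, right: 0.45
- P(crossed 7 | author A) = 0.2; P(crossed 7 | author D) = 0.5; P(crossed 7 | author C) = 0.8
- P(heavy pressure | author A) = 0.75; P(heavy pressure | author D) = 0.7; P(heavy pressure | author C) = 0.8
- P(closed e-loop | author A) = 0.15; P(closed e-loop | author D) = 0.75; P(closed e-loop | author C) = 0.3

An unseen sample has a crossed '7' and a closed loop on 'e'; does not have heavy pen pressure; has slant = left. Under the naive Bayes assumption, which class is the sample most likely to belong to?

author D

author A: 0.5 × 0.5 × 0.2 × (1−0.75) × 0.15 = 0.001875
author D: 0.25 × 0.4 × 0.5 × (1−0.7) × 0.75 = 0.01125
author C: 0.25 × 0.4 × 0.8 × (1−0.8) × 0.3 = 0.0048
Highest score → author D.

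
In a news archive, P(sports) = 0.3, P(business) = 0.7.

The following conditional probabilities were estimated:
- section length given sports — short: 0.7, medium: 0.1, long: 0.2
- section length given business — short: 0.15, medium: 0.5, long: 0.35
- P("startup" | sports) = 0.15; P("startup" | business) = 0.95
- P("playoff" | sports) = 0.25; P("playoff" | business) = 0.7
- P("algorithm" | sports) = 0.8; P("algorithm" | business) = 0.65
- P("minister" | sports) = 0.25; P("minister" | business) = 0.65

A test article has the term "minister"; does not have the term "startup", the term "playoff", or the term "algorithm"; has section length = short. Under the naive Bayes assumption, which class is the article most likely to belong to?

sports

sports: 0.3 × 0.7 × (1−0.15) × (1−0.25) × (1−0.8) × 0.25 = 0.00669375
business: 0.7 × 0.15 × (1−0.95) × (1−0.7) × (1−0.65) × 0.65 = 0.0003583125
Highest score → sports.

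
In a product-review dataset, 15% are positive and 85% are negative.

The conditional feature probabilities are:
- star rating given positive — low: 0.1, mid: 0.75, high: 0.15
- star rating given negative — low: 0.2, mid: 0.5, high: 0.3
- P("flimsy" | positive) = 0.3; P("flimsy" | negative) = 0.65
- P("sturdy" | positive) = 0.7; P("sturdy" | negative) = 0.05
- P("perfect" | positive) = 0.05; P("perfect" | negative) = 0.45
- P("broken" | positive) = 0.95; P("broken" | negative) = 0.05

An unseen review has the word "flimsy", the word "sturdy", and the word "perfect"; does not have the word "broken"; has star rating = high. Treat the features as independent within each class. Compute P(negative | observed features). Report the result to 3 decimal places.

0.997

positive: 0.15 × 0.15 × 0.3 × 0.7 × 0.05 × (1−0.95) = 0.0000118125
negative: 0.85 × 0.3 × 0.65 × 0.05 × 0.45 × (1−0.05) = 0.00354290625
P(negative | x) = 0.00354290625 / 0.00355471875 ≈ 0.997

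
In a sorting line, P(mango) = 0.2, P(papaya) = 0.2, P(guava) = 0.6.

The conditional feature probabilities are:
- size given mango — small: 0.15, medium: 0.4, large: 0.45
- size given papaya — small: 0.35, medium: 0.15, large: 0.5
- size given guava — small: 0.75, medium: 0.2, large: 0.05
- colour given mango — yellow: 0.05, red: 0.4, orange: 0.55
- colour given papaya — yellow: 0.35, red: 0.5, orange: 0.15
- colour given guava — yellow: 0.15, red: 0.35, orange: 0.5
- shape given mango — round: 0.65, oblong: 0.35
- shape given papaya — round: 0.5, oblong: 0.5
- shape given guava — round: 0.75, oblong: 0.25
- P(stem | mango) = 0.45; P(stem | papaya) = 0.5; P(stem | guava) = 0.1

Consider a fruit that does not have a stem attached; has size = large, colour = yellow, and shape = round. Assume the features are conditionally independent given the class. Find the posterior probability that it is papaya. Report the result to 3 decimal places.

0.653

mango: 0.2 × 0.45 × 0.05 × 0.65 × (1−0.45) = 0.00160875
papaya: 0.2 × 0.5 × 0.35 × 0.5 × (1−0.5) = 0.00875
guava: 0.6 × 0.05 × 0.15 × 0.75 × (1−0.1) = 0.0030375
P(papaya | x) = 0.00875 / 0.01339625 ≈ 0.653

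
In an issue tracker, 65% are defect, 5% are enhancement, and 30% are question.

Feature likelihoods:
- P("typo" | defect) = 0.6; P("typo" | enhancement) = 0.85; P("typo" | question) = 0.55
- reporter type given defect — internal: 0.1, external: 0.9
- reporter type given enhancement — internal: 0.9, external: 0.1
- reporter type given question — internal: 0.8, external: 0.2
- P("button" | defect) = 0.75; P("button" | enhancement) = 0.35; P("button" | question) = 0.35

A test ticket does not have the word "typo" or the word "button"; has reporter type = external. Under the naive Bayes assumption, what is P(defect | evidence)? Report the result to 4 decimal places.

0.7643

defect: 0.65 × (1−0.6) × 0.9 × (1−0.75) = 0.0585
enhancement: 0.05 × (1−0.85) × 0.1 × (1−0.35) = 0.0004875
question: 0.3 × (1−0.55) × 0.2 × (1−0.35) = 0.01755
P(defect | x) = 0.0585 / 0.0765375 ≈ 0.7643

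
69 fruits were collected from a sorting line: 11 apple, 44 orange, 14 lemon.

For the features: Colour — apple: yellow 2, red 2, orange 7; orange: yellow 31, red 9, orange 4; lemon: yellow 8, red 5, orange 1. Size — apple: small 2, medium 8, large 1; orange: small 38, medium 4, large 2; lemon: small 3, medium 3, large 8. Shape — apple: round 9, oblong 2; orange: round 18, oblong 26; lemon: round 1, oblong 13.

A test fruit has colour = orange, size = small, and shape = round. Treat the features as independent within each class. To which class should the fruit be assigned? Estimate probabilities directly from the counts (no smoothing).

orange

apple: (11/69) × (7/11) × (2/11) × (9/11) ≈ 0.0150916
orange: (44/69) × (4/44) × (38/44) × (18/44) ≈ 0.0204815
lemon: (14/69) × (1/14) × (3/14) × (1/14) ≈ 0.000221828
Highest score → orange.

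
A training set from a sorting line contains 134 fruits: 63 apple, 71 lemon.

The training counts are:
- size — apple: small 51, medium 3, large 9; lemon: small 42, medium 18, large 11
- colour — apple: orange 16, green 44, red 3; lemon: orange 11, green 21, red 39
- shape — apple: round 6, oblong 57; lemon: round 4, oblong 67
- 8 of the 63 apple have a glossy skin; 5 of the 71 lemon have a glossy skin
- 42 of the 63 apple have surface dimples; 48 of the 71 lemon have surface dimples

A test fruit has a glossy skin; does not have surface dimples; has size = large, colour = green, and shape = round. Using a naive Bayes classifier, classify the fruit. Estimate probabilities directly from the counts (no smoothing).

apple

apple: (63/134) × (9/63) × (44/63) × (6/63) × (8/63) × (21/63) ≈ 0.000189099
lemon: (71/134) × (11/71) × (21/71) × (4/71) × (5/71) × (23/71) ≈ 0.0000312055
Highest score → apple.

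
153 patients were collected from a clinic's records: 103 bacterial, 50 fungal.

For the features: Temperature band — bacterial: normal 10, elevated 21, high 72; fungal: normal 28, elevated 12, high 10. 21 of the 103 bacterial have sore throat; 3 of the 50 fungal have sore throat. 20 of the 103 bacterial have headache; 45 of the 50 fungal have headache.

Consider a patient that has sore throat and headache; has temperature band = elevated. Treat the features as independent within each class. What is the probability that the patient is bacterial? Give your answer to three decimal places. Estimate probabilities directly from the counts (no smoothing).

bacterial: (103/153) × (21/103) × (21/103) × (20/103) ≈ 0.00543379
fungal: (50/153) × (12/50) × (3/50) × (45/50) ≈ 0.00423529
P(bacterial | x) = 0.00543379 / 0.00966908 ≈ 0.562

0.562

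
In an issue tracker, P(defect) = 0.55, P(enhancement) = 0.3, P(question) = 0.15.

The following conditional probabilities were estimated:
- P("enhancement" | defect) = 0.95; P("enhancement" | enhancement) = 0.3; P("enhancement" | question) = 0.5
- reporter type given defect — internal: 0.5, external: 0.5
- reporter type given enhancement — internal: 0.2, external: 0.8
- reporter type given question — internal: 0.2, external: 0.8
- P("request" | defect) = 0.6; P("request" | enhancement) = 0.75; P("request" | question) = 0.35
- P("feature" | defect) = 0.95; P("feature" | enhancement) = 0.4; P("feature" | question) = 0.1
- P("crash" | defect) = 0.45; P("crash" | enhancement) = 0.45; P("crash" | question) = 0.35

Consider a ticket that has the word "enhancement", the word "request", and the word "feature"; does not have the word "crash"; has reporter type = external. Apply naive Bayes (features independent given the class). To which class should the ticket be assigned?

defect: 0.55 × 0.95 × 0.5 × 0.6 × 0.95 × (1−0.45) = 0.081901875
enhancement: 0.3 × 0.3 × 0.8 × 0.75 × 0.4 × (1−0.45) = 0.01188
question: 0.15 × 0.5 × 0.8 × 0.35 × 0.1 × (1−0.35) = 0.001365
Highest score → defect.

defect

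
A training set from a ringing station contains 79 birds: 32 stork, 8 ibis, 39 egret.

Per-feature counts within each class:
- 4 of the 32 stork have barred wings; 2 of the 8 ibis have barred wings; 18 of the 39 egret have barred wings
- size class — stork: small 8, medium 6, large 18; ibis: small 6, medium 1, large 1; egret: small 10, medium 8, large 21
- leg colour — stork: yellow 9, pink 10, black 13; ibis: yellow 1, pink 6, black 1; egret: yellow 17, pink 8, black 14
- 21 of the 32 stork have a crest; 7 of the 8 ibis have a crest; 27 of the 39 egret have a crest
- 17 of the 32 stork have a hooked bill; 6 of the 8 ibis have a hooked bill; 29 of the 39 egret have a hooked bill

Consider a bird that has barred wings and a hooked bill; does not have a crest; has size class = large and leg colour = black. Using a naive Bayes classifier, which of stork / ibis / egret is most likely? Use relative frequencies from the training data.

stork: (32/79) × (4/32) × (18/32) × (13/32) × (11/32) × (17/32) ≈ 0.00211296
ibis: (8/79) × (2/8) × (1/8) × (1/8) × (1/8) × (6/8) ≈ 0.0000370847
egret: (39/79) × (18/39) × (21/39) × (14/39) × (12/39) × (29/39) ≈ 0.0100766
Highest score → egret.

egret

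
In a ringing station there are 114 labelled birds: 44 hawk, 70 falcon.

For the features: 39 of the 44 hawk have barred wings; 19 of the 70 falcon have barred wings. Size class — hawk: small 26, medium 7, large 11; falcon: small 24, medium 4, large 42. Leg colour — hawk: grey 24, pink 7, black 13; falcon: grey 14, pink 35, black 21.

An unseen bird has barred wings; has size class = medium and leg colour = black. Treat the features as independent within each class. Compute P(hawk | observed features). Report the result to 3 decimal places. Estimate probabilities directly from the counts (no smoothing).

hawk: (44/114) × (39/44) × (7/44) × (13/44) ≈ 0.0160804
falcon: (70/114) × (19/70) × (4/70) × (21/70) ≈ 0.00285714
P(hawk | x) = 0.0160804 / 0.01893754 ≈ 0.849

0.849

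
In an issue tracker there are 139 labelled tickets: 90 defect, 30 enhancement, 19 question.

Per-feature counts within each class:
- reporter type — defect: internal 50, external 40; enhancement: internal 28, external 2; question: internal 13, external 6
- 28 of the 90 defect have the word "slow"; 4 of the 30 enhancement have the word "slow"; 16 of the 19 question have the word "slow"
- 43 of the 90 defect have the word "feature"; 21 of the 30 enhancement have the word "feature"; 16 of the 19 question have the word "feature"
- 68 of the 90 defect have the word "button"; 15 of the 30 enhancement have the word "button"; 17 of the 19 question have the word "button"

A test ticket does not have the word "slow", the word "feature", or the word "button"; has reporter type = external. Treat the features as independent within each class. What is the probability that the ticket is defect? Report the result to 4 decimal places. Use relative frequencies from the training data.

defect: (90/139) × (40/90) × (62/90) × (47/90) × (22/90) ≈ 0.0253064
enhancement: (30/139) × (2/30) × (26/30) × (9/30) × (15/30) ≈ 0.0018705
question: (19/139) × (6/19) × (3/19) × (3/19) × (2/19) ≈ 0.000113279
P(defect | x) = 0.0253064 / 0.027290179 ≈ 0.9273

0.9273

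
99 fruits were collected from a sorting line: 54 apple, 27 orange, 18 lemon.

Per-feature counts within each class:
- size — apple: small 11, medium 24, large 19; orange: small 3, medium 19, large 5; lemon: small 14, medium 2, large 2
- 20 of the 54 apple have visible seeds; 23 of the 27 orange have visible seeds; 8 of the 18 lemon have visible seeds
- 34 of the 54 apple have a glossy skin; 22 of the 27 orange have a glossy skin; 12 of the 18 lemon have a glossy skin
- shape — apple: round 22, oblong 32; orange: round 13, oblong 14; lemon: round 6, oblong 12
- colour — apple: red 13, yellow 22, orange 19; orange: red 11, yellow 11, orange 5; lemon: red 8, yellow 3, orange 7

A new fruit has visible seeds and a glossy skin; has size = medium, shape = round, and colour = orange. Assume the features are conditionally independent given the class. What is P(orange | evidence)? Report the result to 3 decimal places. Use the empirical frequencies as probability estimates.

apple: (54/99) × (24/54) × (20/54) × (34/54) × (22/54) × (19/54) ≈ 0.00810375
orange: (27/99) × (19/27) × (23/27) × (22/27) × (13/27) × (5/27) ≈ 0.0118776
lemon: (18/99) × (2/18) × (8/18) × (12/18) × (6/18) × (7/18) ≈ 0.000775935
P(orange | x) = 0.0118776 / 0.020757285 ≈ 0.572

0.572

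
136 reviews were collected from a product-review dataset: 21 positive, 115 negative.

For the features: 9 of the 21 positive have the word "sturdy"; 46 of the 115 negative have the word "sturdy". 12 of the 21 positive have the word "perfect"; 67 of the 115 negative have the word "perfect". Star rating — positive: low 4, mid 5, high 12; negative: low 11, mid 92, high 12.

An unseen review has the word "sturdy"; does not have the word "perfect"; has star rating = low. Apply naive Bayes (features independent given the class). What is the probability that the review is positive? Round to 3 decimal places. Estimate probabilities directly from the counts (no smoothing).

0.286

positive: (21/136) × (9/21) × (9/21) × (4/21) ≈ 0.00540216
negative: (115/136) × (46/115) × (48/115) × (11/115) ≈ 0.0135038
P(positive | x) = 0.00540216 / 0.01890596 ≈ 0.286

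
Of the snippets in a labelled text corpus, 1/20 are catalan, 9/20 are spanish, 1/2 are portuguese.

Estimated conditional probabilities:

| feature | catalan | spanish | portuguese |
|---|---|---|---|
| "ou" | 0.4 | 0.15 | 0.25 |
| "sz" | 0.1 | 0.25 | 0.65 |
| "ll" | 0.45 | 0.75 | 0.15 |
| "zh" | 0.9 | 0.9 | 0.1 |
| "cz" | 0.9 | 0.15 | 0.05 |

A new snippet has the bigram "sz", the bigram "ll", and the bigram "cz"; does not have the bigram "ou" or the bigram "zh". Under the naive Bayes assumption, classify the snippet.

portuguese

catalan: 0.05 × (1−0.4) × 0.1 × 0.45 × (1−0.9) × 0.9 = 0.0001215
spanish: 0.45 × (1−0.15) × 0.25 × 0.75 × (1−0.9) × 0.15 = 0.00107578125
portuguese: 0.5 × (1−0.25) × 0.65 × 0.15 × (1−0.1) × 0.05 = 0.0016453125
Highest score → portuguese.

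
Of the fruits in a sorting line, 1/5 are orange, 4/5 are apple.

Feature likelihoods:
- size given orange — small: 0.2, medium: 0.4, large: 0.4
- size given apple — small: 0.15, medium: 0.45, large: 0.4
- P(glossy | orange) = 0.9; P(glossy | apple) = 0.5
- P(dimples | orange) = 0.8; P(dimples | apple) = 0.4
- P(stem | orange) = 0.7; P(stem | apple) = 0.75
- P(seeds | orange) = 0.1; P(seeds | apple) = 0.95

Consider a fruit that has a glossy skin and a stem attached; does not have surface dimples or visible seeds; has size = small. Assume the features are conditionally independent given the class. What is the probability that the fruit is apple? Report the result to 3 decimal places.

orange: 0.2 × 0.2 × 0.9 × (1−0.8) × 0.7 × (1−0.1) = 0.004536
apple: 0.8 × 0.15 × 0.5 × (1−0.4) × 0.75 × (1−0.95) = 0.00135
P(apple | x) = 0.00135 / 0.005886 ≈ 0.229

0.229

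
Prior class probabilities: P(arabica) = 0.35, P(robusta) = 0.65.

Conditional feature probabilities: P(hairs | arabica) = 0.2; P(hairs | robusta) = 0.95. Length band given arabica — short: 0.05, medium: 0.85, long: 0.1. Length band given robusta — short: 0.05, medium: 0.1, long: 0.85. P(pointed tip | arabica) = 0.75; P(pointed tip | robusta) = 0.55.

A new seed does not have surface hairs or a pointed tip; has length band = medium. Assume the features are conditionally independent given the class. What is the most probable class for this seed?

arabica: 0.35 × (1−0.2) × 0.85 × (1−0.75) = 0.0595
robusta: 0.65 × (1−0.95) × 0.1 × (1−0.55) = 0.0014625
Highest score → arabica.

arabica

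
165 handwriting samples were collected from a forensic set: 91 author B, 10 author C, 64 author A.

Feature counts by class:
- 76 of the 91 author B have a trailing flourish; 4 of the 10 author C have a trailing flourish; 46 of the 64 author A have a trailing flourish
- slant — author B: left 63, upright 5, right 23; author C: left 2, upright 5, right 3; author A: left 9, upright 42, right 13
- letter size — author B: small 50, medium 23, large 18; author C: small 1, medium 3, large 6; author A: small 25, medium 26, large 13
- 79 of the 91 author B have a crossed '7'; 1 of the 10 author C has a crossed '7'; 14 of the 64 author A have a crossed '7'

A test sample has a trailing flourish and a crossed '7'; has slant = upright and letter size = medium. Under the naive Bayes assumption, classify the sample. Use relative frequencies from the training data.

author A

author B: (91/165) × (76/91) × (5/91) × (23/91) × (79/91) ≈ 0.00555303
author C: (10/165) × (4/10) × (5/10) × (3/10) × (1/10) ≈ 0.000363636
author A: (64/165) × (46/64) × (42/64) × (26/64) × (14/64) ≈ 0.0162587
Highest score → author A.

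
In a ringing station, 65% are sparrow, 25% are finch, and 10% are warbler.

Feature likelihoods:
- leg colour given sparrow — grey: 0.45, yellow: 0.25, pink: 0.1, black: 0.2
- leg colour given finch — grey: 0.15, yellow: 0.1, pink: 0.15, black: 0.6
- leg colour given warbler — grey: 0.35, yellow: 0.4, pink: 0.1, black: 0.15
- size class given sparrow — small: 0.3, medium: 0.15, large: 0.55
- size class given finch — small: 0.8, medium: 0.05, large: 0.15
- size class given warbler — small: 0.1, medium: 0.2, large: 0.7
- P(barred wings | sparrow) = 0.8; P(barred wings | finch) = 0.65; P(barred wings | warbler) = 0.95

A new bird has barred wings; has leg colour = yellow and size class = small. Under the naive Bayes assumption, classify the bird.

sparrow: 0.65 × 0.25 × 0.3 × 0.8 = 0.039
finch: 0.25 × 0.1 × 0.8 × 0.65 = 0.013
warbler: 0.1 × 0.4 × 0.1 × 0.95 = 0.0038
Highest score → sparrow.

sparrow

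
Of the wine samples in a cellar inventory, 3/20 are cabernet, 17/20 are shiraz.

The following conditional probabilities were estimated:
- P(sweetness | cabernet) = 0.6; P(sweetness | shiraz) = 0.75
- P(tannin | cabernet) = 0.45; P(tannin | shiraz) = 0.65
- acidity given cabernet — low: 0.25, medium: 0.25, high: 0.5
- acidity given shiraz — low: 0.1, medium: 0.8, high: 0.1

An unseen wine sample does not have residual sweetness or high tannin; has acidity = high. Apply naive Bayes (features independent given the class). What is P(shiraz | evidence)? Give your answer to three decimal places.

0.311

cabernet: 0.15 × (1−0.6) × (1−0.45) × 0.5 = 0.0165
shiraz: 0.85 × (1−0.75) × (1−0.65) × 0.1 = 0.0074375
P(shiraz | x) = 0.0074375 / 0.0239375 ≈ 0.311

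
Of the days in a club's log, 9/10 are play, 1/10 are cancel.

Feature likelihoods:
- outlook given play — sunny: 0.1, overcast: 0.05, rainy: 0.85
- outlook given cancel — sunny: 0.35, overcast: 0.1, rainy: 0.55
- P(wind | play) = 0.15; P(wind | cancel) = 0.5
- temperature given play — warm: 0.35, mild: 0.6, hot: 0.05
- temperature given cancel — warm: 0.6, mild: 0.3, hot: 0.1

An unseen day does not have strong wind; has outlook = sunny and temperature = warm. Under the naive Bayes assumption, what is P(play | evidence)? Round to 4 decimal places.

play: 0.9 × 0.1 × (1−0.15) × 0.35 = 0.026775
cancel: 0.1 × 0.35 × (1−0.5) × 0.6 = 0.0105
P(play | x) = 0.026775 / 0.037275 ≈ 0.7183

0.7183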